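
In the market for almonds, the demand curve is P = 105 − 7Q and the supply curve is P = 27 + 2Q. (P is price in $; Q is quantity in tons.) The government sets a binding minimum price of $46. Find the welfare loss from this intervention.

Competitive equilibrium: 105 − 7Q = 27 + 2Q → Q* = 8.6667, P* = 44.3333.
At the floor P = 46, quantity demanded = (105 − 46)/7 = 8.4286.
Sellers' marginal cost at Q' = 8.4286: 27 + 2·8.4286 = 43.8572.
ΔQ = 8.6667 − 8.4286 = 0.2381; wedge = 46 − 43.8572 = 2.1428.
The triangle = ½ × 0.2381 × 2.1428 = $0.26.

$0.26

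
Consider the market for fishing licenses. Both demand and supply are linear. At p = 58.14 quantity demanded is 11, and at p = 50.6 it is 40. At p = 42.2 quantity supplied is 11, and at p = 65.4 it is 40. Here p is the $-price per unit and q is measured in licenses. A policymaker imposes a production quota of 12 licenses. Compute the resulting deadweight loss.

Demand slope = (50.6 − 58.14)/(40 − 11) = −0.26, so p = 61 − 0.26q.
Supply slope = (65.4 − 42.2)/(40 − 11) = 0.8, so p = 33.4 + 0.8q.
Competitive equilibrium: 61 − 0.26q = 33.4 + 0.8q → q* = 26.0377, p* = 54.2302.
At q = 12: demand price = 61 − 0.26·12 = 57.88; supply price = 33.4 + 0.8·12 = 43.
Δq = 26.0377 − 12 = 14.0377; wedge = 57.88 − 43 = 14.88.
Welfare loss = ½ × 14.0377 × 14.88 = $104.44.

$104.44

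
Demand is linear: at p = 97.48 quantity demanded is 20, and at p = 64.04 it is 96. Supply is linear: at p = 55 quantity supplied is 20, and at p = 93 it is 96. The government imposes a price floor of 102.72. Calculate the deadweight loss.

Demand slope = (64.04 − 97.48)/(96 − 20) = −0.44, so p = 106.28 − 0.44q.
Supply slope = (93 − 55)/(96 − 20) = 0.5, so p = 45 + 0.5q.
Competitive equilibrium: 106.28 − 0.44q = 45 + 0.5q → q* = 65.1915, p* = 77.5957.
At the floor p = 102.72, quantity demanded = (106.28 − 102.72)/0.44 = 8.0909.
Sellers' marginal cost at q' = 8.0909: 45 + 0.5·8.0909 = 49.0455.
Δq = 65.1915 − 8.0909 = 57.1006; wedge = 102.72 − 49.0455 = 53.6745.
DWL = ½ × 57.1006 × 53.6745 = 1532.42.

1532.42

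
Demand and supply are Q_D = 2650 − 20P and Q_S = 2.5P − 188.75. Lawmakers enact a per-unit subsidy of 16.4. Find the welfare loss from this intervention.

In inverse form: demand P = 132.5 − 0.05Q, supply P = 75.5 + 0.4Q.
Competitive equilibrium: 132.5 − 0.05Q = 75.5 + 0.4Q → Q* = 126.6667, P* = 126.1667.
The subsidy lowers effective supply by 16.4: P = 59.1 + 0.4Q.
New quantity: 132.5 − 0.05Q = 59.1 + 0.4Q → Q' = 163.1111.
Overproduction ΔQ = 163.1111 − 126.6667 = 36.4444; wedge = subsidy = 16.4.
Welfare loss = ½ × 36.4444 × 16.4 = 298.84.

298.84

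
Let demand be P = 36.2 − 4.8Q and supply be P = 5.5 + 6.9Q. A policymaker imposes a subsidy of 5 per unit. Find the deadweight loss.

Competitive equilibrium: 36.2 − 4.8Q = 5.5 + 6.9Q → Q* = 2.6239, P* = 23.6051.
The subsidy lowers effective supply by 5: P = 0.5 + 6.9Q.
New quantity: 36.2 − 4.8Q = 0.5 + 6.9Q → Q' = 3.0513.
Overproduction ΔQ = 3.0513 − 2.6239 = 0.4274; wedge = subsidy = 5.
Deadweight loss = ½ × 0.4274 × 5 = 1.07.

1.07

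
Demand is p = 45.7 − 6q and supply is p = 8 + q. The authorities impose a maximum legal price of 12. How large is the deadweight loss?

6.72

Competitive equilibrium: 45.7 − 6q = 8 + q → q* = 5.3857, p* = 13.3857.
At the ceiling p = 12, quantity supplied = (12 − 8)/1 = 4.
Willingness to pay at q' = 4: 45.7 − 6·4 = 21.7.
Δq = 5.3857 − 4 = 1.3857; wedge = 21.7 − 12 = 9.7.
Deadweight loss = ½ × 1.3857 × 9.7 = 6.72.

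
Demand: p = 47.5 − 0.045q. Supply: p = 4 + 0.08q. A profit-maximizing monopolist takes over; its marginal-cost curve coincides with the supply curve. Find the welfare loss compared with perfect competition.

Competitive equilibrium: 47.5 − 0.045q = 4 + 0.08q → q* = 348, p* = 31.84.
Marginal revenue: MR = 47.5 − 0.09q. Set MR = MC: 47.5 − 0.09q = 4 + 0.08q → q_m = 255.8824.
Price p_m = 47.5 − 0.045·255.8824 = 35.9853; MC(q_m) = 4 + 0.08·255.8824 = 24.4706.
Competitive q* = 348, so Δq = 92.1176; wedge = 35.9853 − 24.4706 = 11.5147.
Deadweight loss = ½ × 92.1176 × 11.5147 = 530.35.

530.35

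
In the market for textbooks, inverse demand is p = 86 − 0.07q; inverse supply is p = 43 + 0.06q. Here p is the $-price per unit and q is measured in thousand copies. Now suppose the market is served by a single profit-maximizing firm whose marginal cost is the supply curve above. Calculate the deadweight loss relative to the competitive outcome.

$871.16 thousand

Competitive equilibrium: 86 − 0.07q = 43 + 0.06q → q* = 330.7692, p* = 62.8462.
Marginal revenue: MR = 86 − 0.14q. Set MR = MC: 86 − 0.14q = 43 + 0.06q → q_m = 215.
Price p_m = 86 − 0.07·215 = 70.95; MC(q_m) = 43 + 0.06·215 = 55.9.
Competitive q* = 330.7692, so Δq = 115.7692; wedge = 70.95 − 55.9 = 15.05.
Deadweight loss = ½ × 115.7692 × 15.05 = $871.16 thousand.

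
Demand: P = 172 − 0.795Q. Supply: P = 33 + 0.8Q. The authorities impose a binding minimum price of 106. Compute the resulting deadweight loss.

Competitive equilibrium: 172 − 0.795Q = 33 + 0.8Q → Q* = 87.1473, P* = 102.7179.
At the floor P = 106, quantity demanded = (172 − 106)/0.795 = 83.0189.
Sellers' marginal cost at Q' = 83.0189: 33 + 0.8·83.0189 = 99.4151.
ΔQ = 87.1473 − 83.0189 = 4.1284; wedge = 106 − 99.4151 = 6.5849.
The triangle = ½ × 4.1284 × 6.5849 = 13.59.

13.59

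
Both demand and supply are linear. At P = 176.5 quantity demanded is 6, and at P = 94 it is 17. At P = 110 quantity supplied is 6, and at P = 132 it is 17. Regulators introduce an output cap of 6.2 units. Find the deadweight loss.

219.64

Demand slope = (94 − 176.5)/(17 − 6) = −7.5, so P = 221.5 − 7.5Q.
Supply slope = (132 − 110)/(17 − 6) = 2, so P = 98 + 2Q.
Competitive equilibrium: 221.5 − 7.5Q = 98 + 2Q → Q* = 13, P* = 124.
At Q = 6.2: demand price = 221.5 − 7.5·6.2 = 175; supply price = 98 + 2·6.2 = 110.4.
ΔQ = 13 − 6.2 = 6.8; wedge = 175 − 110.4 = 64.6.
Deadweight loss = ½ × 6.8 × 64.6 = 219.64.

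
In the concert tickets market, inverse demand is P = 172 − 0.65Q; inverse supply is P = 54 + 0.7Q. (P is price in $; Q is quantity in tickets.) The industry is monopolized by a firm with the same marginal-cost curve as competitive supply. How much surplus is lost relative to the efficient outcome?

$544.71

Competitive equilibrium: 172 − 0.65Q = 54 + 0.7Q → Q* = 87.4074, P* = 115.1852.
Marginal revenue: MR = 172 − 1.3Q. Set MR = MC: 172 − 1.3Q = 54 + 0.7Q → Q_m = 59.
Price P_m = 172 − 0.65·59 = 133.65; MC(Q_m) = 54 + 0.7·59 = 95.3.
Competitive Q* = 87.4074, so ΔQ = 28.4074; wedge = 133.65 − 95.3 = 38.35.
The triangle = ½ × 28.4074 × 38.35 = $544.71.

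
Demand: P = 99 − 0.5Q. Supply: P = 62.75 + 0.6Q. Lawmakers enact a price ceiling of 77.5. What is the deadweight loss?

38.54

Competitive equilibrium: 99 − 0.5Q = 62.75 + 0.6Q → Q* = 32.9545, P* = 82.5227.
At the ceiling P = 77.5, quantity supplied = (77.5 − 62.75)/0.6 = 24.5833.
Willingness to pay at Q' = 24.5833: 99 − 0.5·24.5833 = 86.7084.
ΔQ = 32.9545 − 24.5833 = 8.3712; wedge = 86.7084 − 77.5 = 9.2084.
DWL = ½ × 8.3712 × 9.2084 = 38.54.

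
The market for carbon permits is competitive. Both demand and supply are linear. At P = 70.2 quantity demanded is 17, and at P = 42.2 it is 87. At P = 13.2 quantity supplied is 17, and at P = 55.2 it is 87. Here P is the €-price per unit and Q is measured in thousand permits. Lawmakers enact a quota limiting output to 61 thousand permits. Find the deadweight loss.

€84.50 thousand

Demand slope = (42.2 − 70.2)/(87 − 17) = −0.4, so P = 77 − 0.4Q.
Supply slope = (55.2 − 13.2)/(87 − 17) = 0.6, so P = 3 + 0.6Q.
Competitive equilibrium: 77 − 0.4Q = 3 + 0.6Q → Q* = 74, P* = 47.4.
At Q = 61: demand price = 77 − 0.4·61 = 52.6; supply price = 3 + 0.6·61 = 39.6.
ΔQ = 74 − 61 = 13; wedge = 52.6 − 39.6 = 13.
Welfare loss = ½ × 13 × 13 = €84.50 thousand.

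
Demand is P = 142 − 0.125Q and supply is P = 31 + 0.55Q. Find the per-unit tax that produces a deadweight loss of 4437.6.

Competitive equilibrium: 142 − 0.125Q = 31 + 0.55Q → Q* = 164.4444, P* = 121.4444.
A tax t gives ΔQ = t/0.675 and wedge t, so DWL = t²/1.35.
t²/1.35 = 4437.6 → t² = 5990.76 → t = 77.4.

77.4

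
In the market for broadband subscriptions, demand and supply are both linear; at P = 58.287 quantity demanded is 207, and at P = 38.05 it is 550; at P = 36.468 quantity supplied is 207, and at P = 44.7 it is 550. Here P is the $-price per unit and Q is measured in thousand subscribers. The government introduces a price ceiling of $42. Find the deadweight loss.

$43.51 thousand

Demand slope = (38.05 − 58.287)/(550 − 207) = −0.059, so P = 70.5 − 0.059Q.
Supply slope = (44.7 − 36.468)/(550 − 207) = 0.024, so P = 31.5 + 0.024Q.
Competitive equilibrium: 70.5 − 0.059Q = 31.5 + 0.024Q → Q* = 469.8795, P* = 42.7771.
At the ceiling P = 42, quantity supplied = (42 − 31.5)/0.024 = 437.5.
Willingness to pay at Q' = 437.5: 70.5 − 0.059·437.5 = 44.6875.
ΔQ = 469.8795 − 437.5 = 32.3795; wedge = 44.6875 − 42 = 2.6875.
Welfare loss = ½ × 32.3795 × 2.6875 = $43.51 thousand.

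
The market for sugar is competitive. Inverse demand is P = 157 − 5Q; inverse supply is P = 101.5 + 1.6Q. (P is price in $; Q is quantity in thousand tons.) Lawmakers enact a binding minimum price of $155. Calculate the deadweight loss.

$211.68 thousand

Competitive equilibrium: 157 − 5Q = 101.5 + 1.6Q → Q* = 8.4091, P* = 114.9545.
At the floor P = 155, quantity demanded = (157 − 155)/5 = 0.4.
Sellers' marginal cost at Q' = 0.4: 101.5 + 1.6·0.4 = 102.14.
ΔQ = 8.4091 − 0.4 = 8.0091; wedge = 155 − 102.14 = 52.86.
Deadweight loss = ½ × 8.0091 × 52.86 = $211.68 thousand.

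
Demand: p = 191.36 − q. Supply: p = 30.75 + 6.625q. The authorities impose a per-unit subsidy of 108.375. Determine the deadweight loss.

Competitive equilibrium: 191.36 − q = 30.75 + 6.625q → q* = 21.0636, p* = 170.2964.
The subsidy lowers effective supply by 108.375: p = 6.625q − 77.625.
New quantity: 191.36 − q = 6.625q − 77.625 → q' = 35.2767.
Overproduction Δq = 35.2767 − 21.0636 = 14.2131; wedge = subsidy = 108.375.
DWL = ½ × 14.2131 × 108.375 = 770.17.

770.17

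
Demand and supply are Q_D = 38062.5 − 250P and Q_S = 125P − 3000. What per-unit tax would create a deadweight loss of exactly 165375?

In inverse form: demand P = 152.25 − 0.004Q, supply P = 24 + 0.008Q.
Competitive equilibrium: 152.25 − 0.004Q = 24 + 0.008Q → Q* = 10687.5, P* = 109.5.
A tax t gives ΔQ = t/0.012 and wedge t, so DWL = t²/0.024.
t²/0.024 = 165375 → t² = 3969 → t = 63.

63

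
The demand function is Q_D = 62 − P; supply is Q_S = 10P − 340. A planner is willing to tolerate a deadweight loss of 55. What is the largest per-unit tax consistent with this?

11

In inverse form: demand P = 62 − Q, supply P = 34 + 0.1Q.
Competitive equilibrium: 62 − Q = 34 + 0.1Q → Q* = 25.4545, P* = 36.5455.
A tax t gives ΔQ = t/1.1 and wedge t, so DWL = t²/2.2.
t²/2.2 = 55 → t² = 121 → t = 11.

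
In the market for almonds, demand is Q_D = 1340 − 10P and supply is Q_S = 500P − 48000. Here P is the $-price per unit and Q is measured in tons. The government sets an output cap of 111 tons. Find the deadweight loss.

$3488.80

In inverse form: demand P = 134 − 0.1Q, supply P = 96 + 0.002Q.
Competitive equilibrium: 134 − 0.1Q = 96 + 0.002Q → Q* = 372.549, P* = 96.7451.
At Q = 111: demand price = 134 − 0.1·111 = 122.9; supply price = 96 + 0.002·111 = 96.222.
ΔQ = 372.549 − 111 = 261.549; wedge = 122.9 − 96.222 = 26.678.
Welfare loss = ½ × 261.549 × 26.678 = $3488.80.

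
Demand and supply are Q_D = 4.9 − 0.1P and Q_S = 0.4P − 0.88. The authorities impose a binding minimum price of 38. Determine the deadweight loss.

In inverse form: demand P = 49 − 10Q, supply P = 2.2 + 2.5Q.
Competitive equilibrium: 49 − 10Q = 2.2 + 2.5Q → Q* = 3.744, P* = 11.56.
At the floor P = 38, quantity demanded = (49 − 38)/10 = 1.1.
Sellers' marginal cost at Q' = 1.1: 2.2 + 2.5·1.1 = 4.95.
ΔQ = 3.744 − 1.1 = 2.644; wedge = 38 − 4.95 = 33.05.
Deadweight loss = ½ × 2.644 × 33.05 = 43.69.

43.69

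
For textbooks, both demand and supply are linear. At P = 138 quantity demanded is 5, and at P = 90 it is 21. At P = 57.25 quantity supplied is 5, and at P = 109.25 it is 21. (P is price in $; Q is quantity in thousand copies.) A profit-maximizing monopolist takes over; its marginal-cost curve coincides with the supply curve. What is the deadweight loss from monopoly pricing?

$105.56 thousand

Demand slope = (90 − 138)/(21 − 5) = −3, so P = 153 − 3Q.
Supply slope = (109.25 − 57.25)/(21 − 5) = 3.25, so P = 41 + 3.25Q.
Competitive equilibrium: 153 − 3Q = 41 + 3.25Q → Q* = 17.92, P* = 99.24.
Marginal revenue: MR = 153 − 6Q. Set MR = MC: 153 − 6Q = 41 + 3.25Q → Q_m = 12.1081.
Price P_m = 153 − 3·12.1081 = 116.6757; MC(Q_m) = 41 + 3.25·12.1081 = 80.3513.
Competitive Q* = 17.92, so ΔQ = 5.8119; wedge = 116.6757 − 80.3513 = 36.3244.
Deadweight loss = ½ × 5.8119 × 36.3244 = $105.56 thousand.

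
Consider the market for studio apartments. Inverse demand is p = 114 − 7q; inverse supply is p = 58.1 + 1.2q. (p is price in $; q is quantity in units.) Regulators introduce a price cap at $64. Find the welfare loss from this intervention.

$14.81

Competitive equilibrium: 114 − 7q = 58.1 + 1.2q → q* = 6.8171, p* = 66.2805.
At the ceiling p = 64, quantity supplied = (64 − 58.1)/1.2 = 4.9167.
Willingness to pay at q' = 4.9167: 114 − 7·4.9167 = 79.5831.
Δq = 6.8171 − 4.9167 = 1.9004; wedge = 79.5831 − 64 = 15.5831.
DWL = ½ × 1.9004 × 15.5831 = $14.81.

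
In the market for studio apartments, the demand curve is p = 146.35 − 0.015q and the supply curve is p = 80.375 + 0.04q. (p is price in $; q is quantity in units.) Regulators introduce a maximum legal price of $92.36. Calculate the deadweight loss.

$22271.06

Competitive equilibrium: 146.35 − 0.015q = 80.375 + 0.04q → q* = 1199.54545, p* = 128.35682.
At the ceiling p = 92.36, quantity supplied = (92.36 − 80.375)/0.04 = 299.625.
Willingness to pay at q' = 299.625: 146.35 − 0.015·299.625 = 141.85563.
Δq = 1199.54545 − 299.625 = 899.92045; wedge = 141.85563 − 92.36 = 49.49563.
The triangle = ½ × 899.92045 × 49.49563 = $22271.06.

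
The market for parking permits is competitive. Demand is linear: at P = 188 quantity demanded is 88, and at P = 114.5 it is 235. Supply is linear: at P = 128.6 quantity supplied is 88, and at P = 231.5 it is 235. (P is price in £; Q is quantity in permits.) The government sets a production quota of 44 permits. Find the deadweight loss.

Demand slope = (114.5 − 188)/(235 − 88) = −0.5, so P = 232 − 0.5Q.
Supply slope = (231.5 − 128.6)/(235 − 88) = 0.7, so P = 67 + 0.7Q.
Competitive equilibrium: 232 − 0.5Q = 67 + 0.7Q → Q* = 137.5, P* = 163.25.
At Q = 44: demand price = 232 − 0.5·44 = 210; supply price = 67 + 0.7·44 = 97.8.
ΔQ = 137.5 − 44 = 93.5; wedge = 210 − 97.8 = 112.2.
Deadweight loss = ½ × 93.5 × 112.2 = £5245.35.

£5245.35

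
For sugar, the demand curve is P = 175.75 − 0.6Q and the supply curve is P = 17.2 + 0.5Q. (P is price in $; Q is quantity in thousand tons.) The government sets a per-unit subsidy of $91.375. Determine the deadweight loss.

Competitive equilibrium: 175.75 − 0.6Q = 17.2 + 0.5Q → Q* = 144.13636, P* = 89.26818.
The subsidy lowers effective supply by 91.375: P = 0.5Q − 74.175.
New quantity: 175.75 − 0.6Q = 0.5Q − 74.175 → Q' = 227.20455.
Overproduction ΔQ = 227.20455 − 144.13636 = 83.06819; wedge = subsidy = 91.375.
Welfare loss = ½ × 83.06819 × 91.375 = $3795.18 thousand.

$3795.18 thousand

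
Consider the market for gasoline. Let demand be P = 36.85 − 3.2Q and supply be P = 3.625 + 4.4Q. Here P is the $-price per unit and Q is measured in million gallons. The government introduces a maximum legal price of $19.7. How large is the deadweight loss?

Competitive equilibrium: 36.85 − 3.2Q = 3.625 + 4.4Q → Q* = 4.3717, P* = 22.8605.
At the ceiling P = 19.7, quantity supplied = (19.7 − 3.625)/4.4 = 3.6534.
Willingness to pay at Q' = 3.6534: 36.85 − 3.2·3.6534 = 25.1591.
ΔQ = 4.3717 − 3.6534 = 0.7183; wedge = 25.1591 − 19.7 = 5.4591.
Welfare loss = ½ × 0.7183 × 5.4591 = $1.96 million.

$1.96 million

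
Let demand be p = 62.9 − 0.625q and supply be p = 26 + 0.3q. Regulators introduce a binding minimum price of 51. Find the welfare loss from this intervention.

201.10

Competitive equilibrium: 62.9 − 0.625q = 26 + 0.3q → q* = 39.8919, p* = 37.9676.
At the floor p = 51, quantity demanded = (62.9 − 51)/0.625 = 19.04.
Sellers' marginal cost at q' = 19.04: 26 + 0.3·19.04 = 31.712.
Δq = 39.8919 − 19.04 = 20.8519; wedge = 51 − 31.712 = 19.288.
The triangle = ½ × 20.8519 × 19.288 = 201.10.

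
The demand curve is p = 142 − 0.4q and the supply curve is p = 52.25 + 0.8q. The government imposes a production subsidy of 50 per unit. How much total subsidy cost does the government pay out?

5822.92

Competitive equilibrium: 142 − 0.4q = 52.25 + 0.8q → q* = 74.7917, p* = 112.0833.
The subsidy lowers effective supply by 50: p = 2.25 + 0.8q.
New quantity: 142 − 0.4q = 2.25 + 0.8q → q' = 116.4583.
Total subsidy cost = 50 × 116.4583 = 5822.92.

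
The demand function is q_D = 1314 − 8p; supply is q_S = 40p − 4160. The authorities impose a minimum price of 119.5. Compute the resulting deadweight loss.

In inverse form: demand p = 164.25 − 0.125q, supply p = 104 + 0.025q.
Competitive equilibrium: 164.25 − 0.125q = 104 + 0.025q → q* = 401.6667, p* = 114.0417.
At the floor p = 119.5, quantity demanded = (164.25 − 119.5)/0.125 = 358.
Sellers' marginal cost at q' = 358: 104 + 0.025·358 = 112.95.
Δq = 401.6667 − 358 = 43.6667; wedge = 119.5 − 112.95 = 6.55.
Welfare loss = ½ × 43.6667 × 6.55 = 143.01.

143.01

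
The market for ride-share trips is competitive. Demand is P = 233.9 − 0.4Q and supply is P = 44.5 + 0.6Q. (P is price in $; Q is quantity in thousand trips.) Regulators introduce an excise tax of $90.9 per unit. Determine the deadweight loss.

$4131.405 thousand

Competitive equilibrium: 233.9 − 0.4Q = 44.5 + 0.6Q → Q* = 189.4, P* = 158.14.
With the tax, the buyer price exceeds the seller price by 90.9: (233.9 − 0.4Q) − (44.5 + 0.6Q) = 90.9 → Q' = 98.5.
ΔQ = 189.4 − 98.5 = 90.9; the wedge equals the tax, 90.9.
Welfare loss = ½ × 90.9 × 90.9 = $4131.405 thousand.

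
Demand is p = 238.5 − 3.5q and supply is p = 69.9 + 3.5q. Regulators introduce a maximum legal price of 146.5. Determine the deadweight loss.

16.94

Competitive equilibrium: 238.5 − 3.5q = 69.9 + 3.5q → q* = 24.0857, p* = 154.2.
At the ceiling p = 146.5, quantity supplied = (146.5 − 69.9)/3.5 = 21.8857.
Willingness to pay at q' = 21.8857: 238.5 − 3.5·21.8857 = 161.9001.
Δq = 24.0857 − 21.8857 = 2.2; wedge = 161.9001 − 146.5 = 15.4001.
The triangle = ½ × 2.2 × 15.4001 = 16.94.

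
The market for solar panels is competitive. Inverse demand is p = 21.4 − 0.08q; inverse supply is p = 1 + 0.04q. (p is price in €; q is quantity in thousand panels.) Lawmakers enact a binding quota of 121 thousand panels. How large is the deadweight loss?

€144.06 thousand

Competitive equilibrium: 21.4 − 0.08q = 1 + 0.04q → q* = 170, p* = 7.8.
At q = 121: demand price = 21.4 − 0.08·121 = 11.72; supply price = 1 + 0.04·121 = 5.84.
Δq = 170 − 121 = 49; wedge = 11.72 − 5.84 = 5.88.
DWL = ½ × 49 × 5.88 = €144.06 thousand.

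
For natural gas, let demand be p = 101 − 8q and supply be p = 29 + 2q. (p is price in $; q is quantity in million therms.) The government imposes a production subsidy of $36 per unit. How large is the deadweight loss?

$64.80 million

Competitive equilibrium: 101 − 8q = 29 + 2q → q* = 7.2, p* = 43.4.
The subsidy lowers effective supply by 36: p = 2q − 7.
New quantity: 101 − 8q = 2q − 7 → q' = 10.8.
Overproduction Δq = 10.8 − 7.2 = 3.6; wedge = subsidy = 36.
Deadweight loss = ½ × 3.6 × 36 = $64.80 million.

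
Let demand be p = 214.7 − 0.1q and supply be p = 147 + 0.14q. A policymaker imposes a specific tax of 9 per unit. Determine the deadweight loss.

Competitive equilibrium: 214.7 − 0.1q = 147 + 0.14q → q* = 282.0833, p* = 186.4917.
With the tax, the buyer price exceeds the seller price by 9: (214.7 − 0.1q) − (147 + 0.14q) = 9 → q' = 244.5833.
Δq = 282.0833 − 244.5833 = 37.5; the wedge equals the tax, 9.
The triangle = ½ × 37.5 × 9 = 168.75.

168.75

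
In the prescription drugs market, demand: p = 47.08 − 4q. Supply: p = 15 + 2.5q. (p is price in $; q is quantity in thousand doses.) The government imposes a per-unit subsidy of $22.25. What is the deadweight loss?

$38.08 thousand

Competitive equilibrium: 47.08 − 4q = 15 + 2.5q → q* = 4.9354, p* = 27.3385.
The subsidy lowers effective supply by 22.25: p = 2.5q − 7.25.
New quantity: 47.08 − 4q = 2.5q − 7.25 → q' = 8.3585.
Overproduction Δq = 8.3585 − 4.9354 = 3.4231; wedge = subsidy = 22.25.
The triangle = ½ × 3.4231 × 22.25 = $38.08 thousand.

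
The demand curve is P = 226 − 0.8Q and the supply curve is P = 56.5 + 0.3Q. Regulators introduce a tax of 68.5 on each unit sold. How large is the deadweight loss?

Competitive equilibrium: 226 − 0.8Q = 56.5 + 0.3Q → Q* = 154.0909, P* = 102.7273.
With the tax, the buyer price exceeds the seller price by 68.5: (226 − 0.8Q) − (56.5 + 0.3Q) = 68.5 → Q' = 91.8182.
ΔQ = 154.0909 − 91.8182 = 62.2727; the wedge equals the tax, 68.5.
DWL = ½ × 62.2727 × 68.5 = 2132.84.

2132.84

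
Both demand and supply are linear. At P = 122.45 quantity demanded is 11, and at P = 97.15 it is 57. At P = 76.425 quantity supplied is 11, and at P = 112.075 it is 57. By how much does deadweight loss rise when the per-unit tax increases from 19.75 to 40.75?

Demand slope = (97.15 − 122.45)/(57 − 11) = −0.55, so P = 128.5 − 0.55Q.
Supply slope = (112.075 − 76.425)/(57 − 11) = 0.775, so P = 67.9 + 0.775Q.
Competitive equilibrium: 128.5 − 0.55Q = 67.9 + 0.775Q → Q* = 45.7358, P* = 103.3453.
For a per-unit tax t: ΔQ = t/1.325, so DWL = ½·t·(t/1.325) = t²/2.65.
At t = 19.75: DWL = 147.193. At t = 40.75: DWL = 626.627.
Increase = 626.627 − 147.193 = 479.43.

479.43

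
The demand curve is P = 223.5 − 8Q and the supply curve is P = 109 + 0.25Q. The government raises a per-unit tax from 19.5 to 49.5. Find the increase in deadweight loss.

Competitive equilibrium: 223.5 − 8Q = 109 + 0.25Q → Q* = 13.8788, P* = 112.4697.
For a per-unit tax t: ΔQ = t/8.25, so DWL = ½·t·(t/8.25) = t²/16.5.
At t = 19.5: DWL = 23.0455. At t = 49.5: DWL = 148.5.
Increase = 148.5 − 23.0455 = 125.45.

125.45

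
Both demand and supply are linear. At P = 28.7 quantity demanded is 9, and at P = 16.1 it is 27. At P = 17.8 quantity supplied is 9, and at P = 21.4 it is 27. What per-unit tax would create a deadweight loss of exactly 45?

9

Demand slope = (16.1 − 28.7)/(27 − 9) = −0.7, so P = 35 − 0.7Q.
Supply slope = (21.4 − 17.8)/(27 − 9) = 0.2, so P = 16 + 0.2Q.
Competitive equilibrium: 35 − 0.7Q = 16 + 0.2Q → Q* = 21.1111, P* = 20.2222.
A tax t gives ΔQ = t/0.9 and wedge t, so DWL = t²/1.8.
t²/1.8 = 45 → t² = 81 → t = 9.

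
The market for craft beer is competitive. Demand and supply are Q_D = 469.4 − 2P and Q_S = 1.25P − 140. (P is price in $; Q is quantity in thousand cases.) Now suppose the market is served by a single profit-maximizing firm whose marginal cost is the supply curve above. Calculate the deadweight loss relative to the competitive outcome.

$446.80 thousand

In inverse form: demand P = 234.7 − 0.5Q, supply P = 112 + 0.8Q.
Competitive equilibrium: 234.7 − 0.5Q = 112 + 0.8Q → Q* = 94.3846, P* = 187.5077.
Marginal revenue: MR = 234.7 − Q. Set MR = MC: 234.7 − Q = 112 + 0.8Q → Q_m = 68.1667.
Price P_m = 234.7 − 0.5·68.1667 = 200.6167; MC(Q_m) = 112 + 0.8·68.1667 = 166.5334.
Competitive Q* = 94.3846, so ΔQ = 26.2179; wedge = 200.6167 − 166.5334 = 34.0833.
Welfare loss = ½ × 26.2179 × 34.0833 = $446.80 thousand.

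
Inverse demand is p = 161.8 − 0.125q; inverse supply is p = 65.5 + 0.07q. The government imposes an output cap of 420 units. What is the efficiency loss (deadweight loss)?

531.69

Competitive equilibrium: 161.8 − 0.125q = 65.5 + 0.07q → q* = 493.8462, p* = 100.0692.
At q = 420: demand price = 161.8 − 0.125·420 = 109.3; supply price = 65.5 + 0.07·420 = 94.9.
Δq = 493.8462 − 420 = 73.8462; wedge = 109.3 − 94.9 = 14.4.
Welfare loss = ½ × 73.8462 × 14.4 = 531.69.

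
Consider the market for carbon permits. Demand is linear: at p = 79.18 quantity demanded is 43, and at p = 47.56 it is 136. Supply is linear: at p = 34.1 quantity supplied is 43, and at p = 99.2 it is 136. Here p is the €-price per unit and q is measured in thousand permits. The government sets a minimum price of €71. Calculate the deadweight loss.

€193.44 thousand

Demand slope = (47.56 − 79.18)/(136 − 43) = −0.34, so p = 93.8 − 0.34q.
Supply slope = (99.2 − 34.1)/(136 − 43) = 0.7, so p = 4 + 0.7q.
Competitive equilibrium: 93.8 − 0.34q = 4 + 0.7q → q* = 86.3462, p* = 64.4423.
At the floor p = 71, quantity demanded = (93.8 − 71)/0.34 = 67.0588.
Sellers' marginal cost at q' = 67.0588: 4 + 0.7·67.0588 = 50.9412.
Δq = 86.3462 − 67.0588 = 19.2874; wedge = 71 − 50.9412 = 20.0588.
Welfare loss = ½ × 19.2874 × 20.0588 = €193.44 thousand.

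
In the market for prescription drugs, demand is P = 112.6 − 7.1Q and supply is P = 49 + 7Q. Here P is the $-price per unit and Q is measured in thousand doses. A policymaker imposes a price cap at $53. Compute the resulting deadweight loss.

$109.40 thousand

Competitive equilibrium: 112.6 − 7.1Q = 49 + 7Q → Q* = 4.5106, P* = 80.5745.
At the ceiling P = 53, quantity supplied = (53 − 49)/7 = 0.5714.
Willingness to pay at Q' = 0.5714: 112.6 − 7.1·0.5714 = 108.5431.
ΔQ = 4.5106 − 0.5714 = 3.9392; wedge = 108.5431 − 53 = 55.5431.
Deadweight loss = ½ × 3.9392 × 55.5431 = $109.40 thousand.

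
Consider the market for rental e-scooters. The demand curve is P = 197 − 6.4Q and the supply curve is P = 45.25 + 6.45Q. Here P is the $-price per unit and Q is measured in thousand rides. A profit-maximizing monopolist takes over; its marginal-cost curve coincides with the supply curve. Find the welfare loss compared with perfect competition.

Competitive equilibrium: 197 − 6.4Q = 45.25 + 6.45Q → Q* = 11.8093, P* = 121.4202.
Marginal revenue: MR = 197 − 12.8Q. Set MR = MC: 197 − 12.8Q = 45.25 + 6.45Q → Q_m = 7.8831.
Price P_m = 197 − 6.4·7.8831 = 146.5482; MC(Q_m) = 45.25 + 6.45·7.8831 = 96.096.
Competitive Q* = 11.8093, so ΔQ = 3.9262; wedge = 146.5482 − 96.096 = 50.4522.
DWL = ½ × 3.9262 × 50.4522 = $99.04 thousand.

$99.04 thousand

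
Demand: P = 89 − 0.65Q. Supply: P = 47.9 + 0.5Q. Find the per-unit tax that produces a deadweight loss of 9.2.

4.6

Competitive equilibrium: 89 − 0.65Q = 47.9 + 0.5Q → Q* = 35.7391, P* = 65.7696.
A tax t gives ΔQ = t/1.15 and wedge t, so DWL = t²/2.3.
t²/2.3 = 9.2 → t² = 21.16 → t = 4.6.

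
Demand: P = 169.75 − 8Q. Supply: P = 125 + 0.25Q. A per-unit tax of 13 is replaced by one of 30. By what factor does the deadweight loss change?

5.325

Competitive equilibrium: 169.75 − 8Q = 125 + 0.25Q → Q* = 5.4242, P* = 126.3561.
For a per-unit tax t: ΔQ = t/8.25, so DWL = ½·t·(t/8.25) = t²/16.5.
At t = 13: DWL = 10.242. At t = 30: DWL = 54.545.
Ratio = (30/13)² = 5.325.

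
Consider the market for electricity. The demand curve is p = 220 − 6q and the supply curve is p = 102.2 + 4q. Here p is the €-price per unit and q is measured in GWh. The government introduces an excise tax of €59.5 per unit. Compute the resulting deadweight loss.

€177.01

Competitive equilibrium: 220 − 6q = 102.2 + 4q → q* = 11.78, p* = 149.32.
With the tax, the buyer price exceeds the seller price by 59.5: (220 − 6q) − (102.2 + 4q) = 59.5 → q' = 5.83.
Δq = 11.78 − 5.83 = 5.95; the wedge equals the tax, 59.5.
DWL = ½ × 5.95 × 59.5 = €177.01.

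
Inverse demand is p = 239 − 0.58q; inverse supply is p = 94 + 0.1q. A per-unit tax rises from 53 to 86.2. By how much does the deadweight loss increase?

Competitive equilibrium: 239 − 0.58q = 94 + 0.1q → q* = 213.2353, p* = 115.3235.
For a per-unit tax t: Δq = t/0.68, so DWL = ½·t·(t/0.68) = t²/1.36.
At t = 53: DWL = 2065.441. At t = 86.2: DWL = 5463.559.
Increase = 5463.559 − 2065.441 = 3398.12.

3398.12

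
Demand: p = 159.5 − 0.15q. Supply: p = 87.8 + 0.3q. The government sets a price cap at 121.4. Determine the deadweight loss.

504.10

Competitive equilibrium: 159.5 − 0.15q = 87.8 + 0.3q → q* = 159.3333, p* = 135.6.
At the ceiling p = 121.4, quantity supplied = (121.4 − 87.8)/0.3 = 112.
Willingness to pay at q' = 112: 159.5 − 0.15·112 = 142.7.
Δq = 159.3333 − 112 = 47.3333; wedge = 142.7 − 121.4 = 21.3.
Deadweight loss = ½ × 47.3333 × 21.3 = 504.10.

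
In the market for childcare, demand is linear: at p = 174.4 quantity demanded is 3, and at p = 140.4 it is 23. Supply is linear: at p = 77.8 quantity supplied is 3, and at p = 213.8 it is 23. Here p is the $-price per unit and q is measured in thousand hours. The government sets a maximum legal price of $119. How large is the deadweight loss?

Demand slope = (140.4 − 174.4)/(23 − 3) = −1.7, so p = 179.5 − 1.7q.
Supply slope = (213.8 − 77.8)/(23 − 3) = 6.8, so p = 57.4 + 6.8q.
Competitive equilibrium: 179.5 − 1.7q = 57.4 + 6.8q → q* = 14.3647, p* = 155.08.
At the ceiling p = 119, quantity supplied = (119 − 57.4)/6.8 = 9.0588.
Willingness to pay at q' = 9.0588: 179.5 − 1.7·9.0588 = 164.1.
Δq = 14.3647 − 9.0588 = 5.3059; wedge = 164.1 − 119 = 45.1.
DWL = ½ × 5.3059 × 45.1 = $119.65 thousand.

$119.65 thousand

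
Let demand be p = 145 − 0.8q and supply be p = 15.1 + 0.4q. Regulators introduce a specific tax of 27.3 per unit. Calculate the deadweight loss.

Competitive equilibrium: 145 − 0.8q = 15.1 + 0.4q → q* = 108.25, p* = 58.4.
With the tax, the buyer price exceeds the seller price by 27.3: (145 − 0.8q) − (15.1 + 0.4q) = 27.3 → q' = 85.5.
Δq = 108.25 − 85.5 = 22.75; the wedge equals the tax, 27.3.
Deadweight loss = ½ × 22.75 × 27.3 = 310.54.

310.54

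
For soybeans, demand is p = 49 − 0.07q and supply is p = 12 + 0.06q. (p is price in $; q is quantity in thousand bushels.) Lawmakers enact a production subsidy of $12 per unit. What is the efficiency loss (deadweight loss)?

$553.85 thousand

Competitive equilibrium: 49 − 0.07q = 12 + 0.06q → q* = 284.6154, p* = 29.0769.
The subsidy lowers effective supply by 12: p = 0 + 0.06q.
New quantity: 49 − 0.07q = 0 + 0.06q → q' = 376.9231.
Overproduction Δq = 376.9231 − 284.6154 = 92.3077; wedge = subsidy = 12.
Deadweight loss = ½ × 92.3077 × 12 = $553.85 thousand.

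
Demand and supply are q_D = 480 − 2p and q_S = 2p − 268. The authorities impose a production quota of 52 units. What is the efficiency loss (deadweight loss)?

In inverse form: demand p = 240 − 0.5q, supply p = 134 + 0.5q.
Competitive equilibrium: 240 − 0.5q = 134 + 0.5q → q* = 106, p* = 187.
At q = 52: demand price = 240 − 0.5·52 = 214; supply price = 134 + 0.5·52 = 160.
Δq = 106 − 52 = 54; wedge = 214 − 160 = 54.
Deadweight loss = ½ × 54 × 54 = 1458.

1458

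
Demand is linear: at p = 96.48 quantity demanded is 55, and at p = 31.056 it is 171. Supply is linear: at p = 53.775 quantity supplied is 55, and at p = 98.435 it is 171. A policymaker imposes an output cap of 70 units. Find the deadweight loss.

427.05

Demand slope = (31.056 − 96.48)/(171 − 55) = −0.564, so p = 127.5 − 0.564q.
Supply slope = (98.435 − 53.775)/(171 − 55) = 0.385, so p = 32.6 + 0.385q.
Competitive equilibrium: 127.5 − 0.564q = 32.6 + 0.385q → q* = 100, p* = 71.1.
At q = 70: demand price = 127.5 − 0.564·70 = 88.02; supply price = 32.6 + 0.385·70 = 59.55.
Δq = 100 − 70 = 30; wedge = 88.02 − 59.55 = 28.47.
DWL = ½ × 30 × 28.47 = 427.05.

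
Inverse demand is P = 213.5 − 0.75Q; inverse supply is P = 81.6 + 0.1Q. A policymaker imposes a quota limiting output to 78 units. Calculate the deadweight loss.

2531.39

Competitive equilibrium: 213.5 − 0.75Q = 81.6 + 0.1Q → Q* = 155.1765, P* = 97.1176.
At Q = 78: demand price = 213.5 − 0.75·78 = 155; supply price = 81.6 + 0.1·78 = 89.4.
ΔQ = 155.1765 − 78 = 77.1765; wedge = 155 − 89.4 = 65.6.
Welfare loss = ½ × 77.1765 × 65.6 = 2531.39.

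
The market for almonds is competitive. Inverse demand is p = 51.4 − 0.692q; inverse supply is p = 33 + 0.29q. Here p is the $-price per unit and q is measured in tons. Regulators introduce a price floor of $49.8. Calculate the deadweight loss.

Competitive equilibrium: 51.4 − 0.692q = 33 + 0.29q → q* = 18.73727, p* = 38.43381.
At the floor p = 49.8, quantity demanded = (51.4 − 49.8)/0.692 = 2.31214.
Sellers' marginal cost at q' = 2.31214: 33 + 0.29·2.31214 = 33.67052.
Δq = 18.73727 − 2.31214 = 16.42513; wedge = 49.8 − 33.67052 = 16.12948.
Deadweight loss = ½ × 16.42513 × 16.12948 = $132.46.

$132.46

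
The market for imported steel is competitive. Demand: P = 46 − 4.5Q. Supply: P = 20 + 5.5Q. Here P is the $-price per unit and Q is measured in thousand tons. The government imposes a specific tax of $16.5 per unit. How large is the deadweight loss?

Competitive equilibrium: 46 − 4.5Q = 20 + 5.5Q → Q* = 2.6, P* = 34.3.
With the tax, the buyer price exceeds the seller price by 16.5: (46 − 4.5Q) − (20 + 5.5Q) = 16.5 → Q' = 0.95.
ΔQ = 2.6 − 0.95 = 1.65; the wedge equals the tax, 16.5.
The triangle = ½ × 1.65 × 16.5 = $13.61 thousand.

$13.61 thousand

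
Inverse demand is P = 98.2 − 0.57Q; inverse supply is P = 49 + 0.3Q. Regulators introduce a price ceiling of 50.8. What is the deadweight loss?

1111.63

Competitive equilibrium: 98.2 − 0.57Q = 49 + 0.3Q → Q* = 56.5517, P* = 65.9655.
At the ceiling P = 50.8, quantity supplied = (50.8 − 49)/0.3 = 6.
Willingness to pay at Q' = 6: 98.2 − 0.57·6 = 94.78.
ΔQ = 56.5517 − 6 = 50.5517; wedge = 94.78 − 50.8 = 43.98.
DWL = ½ × 50.5517 × 43.98 = 1111.63.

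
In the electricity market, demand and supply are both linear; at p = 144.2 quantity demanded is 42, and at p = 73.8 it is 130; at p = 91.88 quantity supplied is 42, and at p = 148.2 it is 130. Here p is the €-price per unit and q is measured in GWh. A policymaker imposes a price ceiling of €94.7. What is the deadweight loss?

Demand slope = (73.8 − 144.2)/(130 − 42) = −0.8, so p = 177.8 − 0.8q.
Supply slope = (148.2 − 91.88)/(130 − 42) = 0.64, so p = 65 + 0.64q.
Competitive equilibrium: 177.8 − 0.8q = 65 + 0.64q → q* = 78.3333, p* = 115.1333.
At the ceiling p = 94.7, quantity supplied = (94.7 − 65)/0.64 = 46.4063.
Willingness to pay at q' = 46.4063: 177.8 − 0.8·46.4063 = 140.675.
Δq = 78.3333 − 46.4063 = 31.927; wedge = 140.675 − 94.7 = 45.975.
Welfare loss = ½ × 31.927 × 45.975 = €733.92.

€733.92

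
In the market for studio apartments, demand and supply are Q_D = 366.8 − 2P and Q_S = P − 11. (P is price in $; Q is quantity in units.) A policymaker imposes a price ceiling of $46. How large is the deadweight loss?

In inverse form: demand P = 183.4 − 0.5Q, supply P = 11 + Q.
Competitive equilibrium: 183.4 − 0.5Q = 11 + Q → Q* = 114.9333, P* = 125.9333.
At the ceiling P = 46, quantity supplied = (46 − 11)/1 = 35.
Willingness to pay at Q' = 35: 183.4 − 0.5·35 = 165.9.
ΔQ = 114.9333 − 35 = 79.9333; wedge = 165.9 − 46 = 119.9.
Deadweight loss = ½ × 79.9333 × 119.9 = $4792.

$4792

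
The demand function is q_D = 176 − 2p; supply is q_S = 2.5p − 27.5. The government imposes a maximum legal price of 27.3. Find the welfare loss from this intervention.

903.39

In inverse form: demand p = 88 − 0.5q, supply p = 11 + 0.4q.
Competitive equilibrium: 88 − 0.5q = 11 + 0.4q → q* = 85.5556, p* = 45.2222.
At the ceiling p = 27.3, quantity supplied = (27.3 − 11)/0.4 = 40.75.
Willingness to pay at q' = 40.75: 88 − 0.5·40.75 = 67.625.
Δq = 85.5556 − 40.75 = 44.8056; wedge = 67.625 − 27.3 = 40.325.
DWL = ½ × 44.8056 × 40.325 = 903.39.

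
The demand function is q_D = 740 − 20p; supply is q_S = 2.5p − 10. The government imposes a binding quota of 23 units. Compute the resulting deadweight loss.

570.025

In inverse form: demand p = 37 − 0.05q, supply p = 4 + 0.4q.
Competitive equilibrium: 37 − 0.05q = 4 + 0.4q → q* = 73.3333, p* = 33.3333.
At q = 23: demand price = 37 − 0.05·23 = 35.85; supply price = 4 + 0.4·23 = 13.2.
Δq = 73.3333 − 23 = 50.3333; wedge = 35.85 − 13.2 = 22.65.
Welfare loss = ½ × 50.3333 × 22.65 = 570.025.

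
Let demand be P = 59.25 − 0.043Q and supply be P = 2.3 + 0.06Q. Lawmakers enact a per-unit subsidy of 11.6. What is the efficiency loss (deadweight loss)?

653.20

Competitive equilibrium: 59.25 − 0.043Q = 2.3 + 0.06Q → Q* = 552.9126, P* = 35.4748.
The subsidy lowers effective supply by 11.6: P = 0.06Q − 9.3.
New quantity: 59.25 − 0.043Q = 0.06Q − 9.3 → Q' = 665.534.
Overproduction ΔQ = 665.534 − 552.9126 = 112.6214; wedge = subsidy = 11.6.
Deadweight loss = ½ × 112.6214 × 11.6 = 653.20.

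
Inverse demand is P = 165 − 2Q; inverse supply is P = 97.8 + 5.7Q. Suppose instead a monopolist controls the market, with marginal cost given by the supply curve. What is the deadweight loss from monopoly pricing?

12.47

Competitive equilibrium: 165 − 2Q = 97.8 + 5.7Q → Q* = 8.7273, P* = 147.5455.
Marginal revenue: MR = 165 − 4Q. Set MR = MC: 165 − 4Q = 97.8 + 5.7Q → Q_m = 6.9278.
Price P_m = 165 − 2·6.9278 = 151.1444; MC(Q_m) = 97.8 + 5.7·6.9278 = 137.2885.
Competitive Q* = 8.7273, so ΔQ = 1.7995; wedge = 151.1444 − 137.2885 = 13.8559.
Deadweight loss = ½ × 1.7995 × 13.8559 = 12.47.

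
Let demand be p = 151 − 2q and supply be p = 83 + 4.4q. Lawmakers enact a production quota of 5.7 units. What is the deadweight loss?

Competitive equilibrium: 151 − 2q = 83 + 4.4q → q* = 10.625, p* = 129.75.
At q = 5.7: demand price = 151 − 2·5.7 = 139.6; supply price = 83 + 4.4·5.7 = 108.08.
Δq = 10.625 − 5.7 = 4.925; wedge = 139.6 − 108.08 = 31.52.
Deadweight loss = ½ × 4.925 × 31.52 = 77.618.

77.618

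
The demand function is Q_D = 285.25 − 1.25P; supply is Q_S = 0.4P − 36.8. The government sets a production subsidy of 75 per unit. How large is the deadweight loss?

In inverse form: demand P = 228.2 − 0.8Q, supply P = 92 + 2.5Q.
Competitive equilibrium: 228.2 − 0.8Q = 92 + 2.5Q → Q* = 41.2727, P* = 195.1818.
The subsidy lowers effective supply by 75: P = 17 + 2.5Q.
New quantity: 228.2 − 0.8Q = 17 + 2.5Q → Q' = 64.
Overproduction ΔQ = 64 − 41.2727 = 22.7273; wedge = subsidy = 75.
Deadweight loss = ½ × 22.7273 × 75 = 852.27.

852.27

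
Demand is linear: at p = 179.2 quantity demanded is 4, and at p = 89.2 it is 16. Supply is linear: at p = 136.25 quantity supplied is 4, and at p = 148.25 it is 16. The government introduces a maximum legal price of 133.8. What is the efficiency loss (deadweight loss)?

Demand slope = (89.2 − 179.2)/(16 − 4) = −7.5, so p = 209.2 − 7.5q.
Supply slope = (148.25 − 136.25)/(16 − 4) = 1, so p = 132.25 + q.
Competitive equilibrium: 209.2 − 7.5q = 132.25 + q → q* = 9.0529, p* = 141.3029.
At the ceiling p = 133.8, quantity supplied = (133.8 − 132.25)/1 = 1.55.
Willingness to pay at q' = 1.55: 209.2 − 7.5·1.55 = 197.575.
Δq = 9.0529 − 1.55 = 7.5029; wedge = 197.575 − 133.8 = 63.775.
Welfare loss = ½ × 7.5029 × 63.775 = 239.25.

239.25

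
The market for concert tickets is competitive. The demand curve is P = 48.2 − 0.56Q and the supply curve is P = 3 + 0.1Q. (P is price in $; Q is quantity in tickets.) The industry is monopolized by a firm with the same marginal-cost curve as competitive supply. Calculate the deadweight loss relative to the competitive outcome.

Competitive equilibrium: 48.2 − 0.56Q = 3 + 0.1Q → Q* = 68.4848, P* = 9.8485.
Marginal revenue: MR = 48.2 − 1.12Q. Set MR = MC: 48.2 − 1.12Q = 3 + 0.1Q → Q_m = 37.0492.
Price P_m = 48.2 − 0.56·37.0492 = 27.4524; MC(Q_m) = 3 + 0.1·37.0492 = 6.7049.
Competitive Q* = 68.4848, so ΔQ = 31.4356; wedge = 27.4524 − 6.7049 = 20.7475.
Welfare loss = ½ × 31.4356 × 20.7475 = $326.11.

$326.11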